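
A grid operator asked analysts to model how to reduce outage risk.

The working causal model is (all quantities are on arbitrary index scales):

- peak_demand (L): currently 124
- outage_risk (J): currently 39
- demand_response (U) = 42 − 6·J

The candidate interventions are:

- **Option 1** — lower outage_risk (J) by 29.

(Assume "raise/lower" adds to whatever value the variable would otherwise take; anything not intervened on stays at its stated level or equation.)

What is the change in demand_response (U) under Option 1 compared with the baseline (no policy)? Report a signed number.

174

Baseline:
  J = 39
  U = 42 − 6·39 = -192
Option 1 (J − 29):
  J = 39 − 29 = 10
  U = 42 − 6·10 = -18
Change in U: -18 − (-192) = 174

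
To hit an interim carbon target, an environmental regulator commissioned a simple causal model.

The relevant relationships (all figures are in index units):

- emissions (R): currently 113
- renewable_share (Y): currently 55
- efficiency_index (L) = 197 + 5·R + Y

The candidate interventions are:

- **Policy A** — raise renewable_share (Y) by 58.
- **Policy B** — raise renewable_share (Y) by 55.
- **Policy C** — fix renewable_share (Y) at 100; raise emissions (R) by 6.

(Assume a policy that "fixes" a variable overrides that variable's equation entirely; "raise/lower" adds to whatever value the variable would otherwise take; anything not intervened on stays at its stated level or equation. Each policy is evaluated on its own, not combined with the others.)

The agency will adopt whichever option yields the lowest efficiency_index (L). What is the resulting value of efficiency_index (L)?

Policy A (Y + 58):
  R = 113
  Y = 55 + 58 = 113
  L = 197 + 5·113 + 113 = 875
Policy B (Y + 55):
  R = 113
  Y = 55 + 55 = 110
  L = 197 + 5·113 + 110 = 872
Policy C (Y := 100, R + 6):
  R = 113 + 6 = 119
  Y = 100
  L = 197 + 5·119 + 100 = 892
Comparing — Policy A: L=875, Policy B: L=872, Policy C: L=892. Lowest is 872 (Policy B).

872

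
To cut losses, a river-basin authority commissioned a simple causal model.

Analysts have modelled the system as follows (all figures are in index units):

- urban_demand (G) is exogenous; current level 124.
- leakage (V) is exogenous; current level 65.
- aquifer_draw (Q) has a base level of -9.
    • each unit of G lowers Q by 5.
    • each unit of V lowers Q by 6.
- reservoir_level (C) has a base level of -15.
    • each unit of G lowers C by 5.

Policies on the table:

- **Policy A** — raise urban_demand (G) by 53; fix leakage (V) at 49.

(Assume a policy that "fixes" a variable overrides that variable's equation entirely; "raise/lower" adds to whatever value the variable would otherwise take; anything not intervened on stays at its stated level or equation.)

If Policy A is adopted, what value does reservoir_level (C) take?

-900

Policy A (G + 53, V := 49):
  G = 124 + 53 = 177
  C = -15 − 5·177 = -900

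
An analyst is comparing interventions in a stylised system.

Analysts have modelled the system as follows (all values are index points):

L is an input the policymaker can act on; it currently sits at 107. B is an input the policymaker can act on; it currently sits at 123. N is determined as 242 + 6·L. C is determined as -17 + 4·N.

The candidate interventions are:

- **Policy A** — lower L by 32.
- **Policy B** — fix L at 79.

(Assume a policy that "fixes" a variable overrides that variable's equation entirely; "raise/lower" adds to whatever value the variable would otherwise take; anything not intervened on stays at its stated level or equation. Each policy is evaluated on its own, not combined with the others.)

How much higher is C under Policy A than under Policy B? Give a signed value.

Policy A (L − 32):
  L = 107 − 32 = 75
  N = 242 + 6·75 = 692
  C = -17 + 4·692 = 2751
Policy B (L := 79):
  L = 79
  N = 242 + 6·79 = 716
  C = -17 + 4·716 = 2847
C: 2751 − 2847 = -96

-96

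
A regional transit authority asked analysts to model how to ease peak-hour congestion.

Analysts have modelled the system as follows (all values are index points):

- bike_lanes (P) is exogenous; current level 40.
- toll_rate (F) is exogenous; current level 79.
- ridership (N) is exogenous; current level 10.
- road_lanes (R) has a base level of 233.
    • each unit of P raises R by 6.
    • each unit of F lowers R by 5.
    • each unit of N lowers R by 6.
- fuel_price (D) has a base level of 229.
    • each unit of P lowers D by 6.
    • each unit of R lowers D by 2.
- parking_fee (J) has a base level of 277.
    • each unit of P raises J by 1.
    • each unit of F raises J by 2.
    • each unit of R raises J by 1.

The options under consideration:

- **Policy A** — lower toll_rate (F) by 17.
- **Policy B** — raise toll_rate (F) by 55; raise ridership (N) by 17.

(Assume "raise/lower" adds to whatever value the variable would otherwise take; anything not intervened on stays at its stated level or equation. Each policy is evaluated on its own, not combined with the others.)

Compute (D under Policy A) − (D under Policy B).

-924

Policy A (F − 17):
  P = 40
  F = 79 − 17 = 62
  N = 10
  R = 233 + 6·40 − 5·62 − 6·10 = 103
  D = 229 − 6·40 − 2·103 = -217
Policy B (F + 55, N + 17):
  P = 40
  F = 79 + 55 = 134
  N = 10 + 17 = 27
  R = 233 + 6·40 − 5·134 − 6·27 = -359
  D = 229 − 6·40 − 2·(-359) = 707
D: -217 − 707 = -924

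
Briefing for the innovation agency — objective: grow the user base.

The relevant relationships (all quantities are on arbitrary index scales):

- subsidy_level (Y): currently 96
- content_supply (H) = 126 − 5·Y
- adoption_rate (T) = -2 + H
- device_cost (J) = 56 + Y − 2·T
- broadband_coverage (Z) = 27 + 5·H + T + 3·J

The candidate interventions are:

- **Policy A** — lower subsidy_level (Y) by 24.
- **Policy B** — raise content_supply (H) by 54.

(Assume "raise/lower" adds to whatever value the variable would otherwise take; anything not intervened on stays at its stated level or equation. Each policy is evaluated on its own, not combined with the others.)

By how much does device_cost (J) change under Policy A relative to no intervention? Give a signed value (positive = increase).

Baseline:
  Y = 96
  H = 126 − 5·96 = -354
  T = -2 + (-354) = -356
  J = 56 + 96 − 2·(-356) = 864
Policy A (Y − 24):
  Y = 96 − 24 = 72
  H = 126 − 5·72 = -234
  T = -2 + (-234) = -236
  J = 56 + 72 − 2·(-236) = 600
Change in J: 600 − 864 = -264

-264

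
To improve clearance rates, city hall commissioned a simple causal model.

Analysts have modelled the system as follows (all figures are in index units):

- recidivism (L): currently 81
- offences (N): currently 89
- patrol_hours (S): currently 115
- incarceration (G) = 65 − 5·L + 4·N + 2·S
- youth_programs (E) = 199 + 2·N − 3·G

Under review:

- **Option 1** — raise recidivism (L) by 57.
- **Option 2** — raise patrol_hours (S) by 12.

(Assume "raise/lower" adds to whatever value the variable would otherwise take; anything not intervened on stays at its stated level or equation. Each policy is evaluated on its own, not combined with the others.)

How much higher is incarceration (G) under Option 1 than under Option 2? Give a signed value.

Option 1 (L + 57):
  L = 81 + 57 = 138
  N = 89
  S = 115
  G = 65 − 5·138 + 4·89 + 2·115 = -39
Option 2 (S + 12):
  L = 81
  N = 89
  S = 115 + 12 = 127
  G = 65 − 5·81 + 4·89 + 2·127 = 270
G: -39 − 270 = -309

-309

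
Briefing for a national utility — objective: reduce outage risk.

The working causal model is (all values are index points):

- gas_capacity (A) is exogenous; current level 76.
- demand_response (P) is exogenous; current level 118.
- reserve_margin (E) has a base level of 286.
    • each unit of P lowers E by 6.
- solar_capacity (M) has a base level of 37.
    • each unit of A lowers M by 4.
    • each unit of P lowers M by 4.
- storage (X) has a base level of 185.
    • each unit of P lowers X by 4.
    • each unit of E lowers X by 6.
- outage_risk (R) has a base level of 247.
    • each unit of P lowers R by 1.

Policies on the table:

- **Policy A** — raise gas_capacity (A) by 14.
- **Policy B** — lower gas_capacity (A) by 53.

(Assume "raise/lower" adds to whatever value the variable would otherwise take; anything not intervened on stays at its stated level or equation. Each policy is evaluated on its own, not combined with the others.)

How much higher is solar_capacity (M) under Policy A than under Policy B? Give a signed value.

-268

Policy A (A + 14):
  A = 76 + 14 = 90
  P = 118
  M = 37 − 4·90 − 4·118 = -795
Policy B (A − 53):
  A = 76 − 53 = 23
  P = 118
  M = 37 − 4·23 − 4·118 = -527
M: -795 − (-527) = -268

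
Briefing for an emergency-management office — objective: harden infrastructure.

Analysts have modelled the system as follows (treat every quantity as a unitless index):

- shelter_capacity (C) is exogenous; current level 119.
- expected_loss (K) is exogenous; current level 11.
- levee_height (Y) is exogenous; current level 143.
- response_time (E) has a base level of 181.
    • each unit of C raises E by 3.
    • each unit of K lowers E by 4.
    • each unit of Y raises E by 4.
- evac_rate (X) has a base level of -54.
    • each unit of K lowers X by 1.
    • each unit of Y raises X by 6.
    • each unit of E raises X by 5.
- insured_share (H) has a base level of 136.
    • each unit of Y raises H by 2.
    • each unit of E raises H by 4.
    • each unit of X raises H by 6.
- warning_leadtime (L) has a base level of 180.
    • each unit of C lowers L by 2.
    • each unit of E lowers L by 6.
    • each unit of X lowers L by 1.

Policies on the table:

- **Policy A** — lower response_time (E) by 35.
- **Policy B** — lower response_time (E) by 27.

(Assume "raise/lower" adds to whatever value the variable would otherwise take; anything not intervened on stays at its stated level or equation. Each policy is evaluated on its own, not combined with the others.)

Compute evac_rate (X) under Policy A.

5948

Policy A (E − 35):
  C = 119
  K = 11
  Y = 143
  E = 181 + 3·119 − 4·11 + 4·143 (−35 from intervention) = 1031
  X = -54 − 11 + 6·143 + 5·1031 = 5948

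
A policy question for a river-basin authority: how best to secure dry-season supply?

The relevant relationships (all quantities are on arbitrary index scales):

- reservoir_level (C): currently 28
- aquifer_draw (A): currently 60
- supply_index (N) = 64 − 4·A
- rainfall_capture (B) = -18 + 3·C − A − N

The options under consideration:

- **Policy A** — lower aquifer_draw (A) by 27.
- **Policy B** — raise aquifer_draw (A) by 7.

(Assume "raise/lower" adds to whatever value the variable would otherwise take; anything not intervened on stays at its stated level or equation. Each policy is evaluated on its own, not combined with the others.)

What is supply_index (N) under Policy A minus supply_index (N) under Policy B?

136

Policy A (A − 27):
  A = 60 − 27 = 33
  N = 64 − 4·33 = -68
Policy B (A + 7):
  A = 60 + 7 = 67
  N = 64 − 4·67 = -204
N: -68 − (-204) = 136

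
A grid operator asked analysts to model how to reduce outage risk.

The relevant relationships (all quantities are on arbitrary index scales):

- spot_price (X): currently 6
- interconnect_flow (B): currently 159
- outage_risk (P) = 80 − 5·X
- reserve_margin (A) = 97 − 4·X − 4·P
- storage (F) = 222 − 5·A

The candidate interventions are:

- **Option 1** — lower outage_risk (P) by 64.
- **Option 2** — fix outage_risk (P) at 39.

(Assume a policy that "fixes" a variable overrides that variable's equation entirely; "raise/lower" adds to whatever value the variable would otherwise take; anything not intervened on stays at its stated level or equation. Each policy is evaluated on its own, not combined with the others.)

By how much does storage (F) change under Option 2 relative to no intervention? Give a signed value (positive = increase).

Baseline:
  X = 6
  P = 80 − 5·6 = 50
  A = 97 − 4·6 − 4·50 = -127
  F = 222 − 5·(-127) = 857
Option 2 (P := 39):
  X = 6
  P = 39
  A = 97 − 4·6 − 4·39 = -83
  F = 222 − 5·(-83) = 637
Change in F: 637 − 857 = -220

-220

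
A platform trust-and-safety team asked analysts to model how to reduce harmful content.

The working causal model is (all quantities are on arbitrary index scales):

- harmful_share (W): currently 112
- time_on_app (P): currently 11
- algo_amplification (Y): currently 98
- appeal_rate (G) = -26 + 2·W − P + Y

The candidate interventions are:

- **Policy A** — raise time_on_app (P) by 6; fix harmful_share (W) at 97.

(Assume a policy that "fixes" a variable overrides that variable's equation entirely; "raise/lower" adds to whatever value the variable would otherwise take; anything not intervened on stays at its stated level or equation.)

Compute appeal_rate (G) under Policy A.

Policy A (P + 6, W := 97):
  W = 97
  P = 11 + 6 = 17
  Y = 98
  G = -26 + 2·97 − 17 + 98 = 249

249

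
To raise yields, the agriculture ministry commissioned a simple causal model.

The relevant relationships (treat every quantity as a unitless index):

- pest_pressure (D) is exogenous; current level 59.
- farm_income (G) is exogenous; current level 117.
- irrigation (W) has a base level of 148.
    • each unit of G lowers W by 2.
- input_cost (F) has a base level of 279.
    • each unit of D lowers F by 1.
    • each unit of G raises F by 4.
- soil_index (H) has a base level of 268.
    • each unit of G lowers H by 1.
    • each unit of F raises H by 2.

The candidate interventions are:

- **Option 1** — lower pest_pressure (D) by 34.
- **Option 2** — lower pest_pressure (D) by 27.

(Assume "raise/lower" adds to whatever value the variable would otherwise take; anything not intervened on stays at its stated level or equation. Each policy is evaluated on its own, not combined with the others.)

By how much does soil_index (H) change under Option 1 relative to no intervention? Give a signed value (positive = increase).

Baseline:
  D = 59
  G = 117
  F = 279 − 59 + 4·117 = 688
  H = 268 − 117 + 2·688 = 1527
Option 1 (D − 34):
  D = 59 − 34 = 25
  G = 117
  F = 279 − 25 + 4·117 = 722
  H = 268 − 117 + 2·722 = 1595
Change in H: 1595 − 1527 = 68

68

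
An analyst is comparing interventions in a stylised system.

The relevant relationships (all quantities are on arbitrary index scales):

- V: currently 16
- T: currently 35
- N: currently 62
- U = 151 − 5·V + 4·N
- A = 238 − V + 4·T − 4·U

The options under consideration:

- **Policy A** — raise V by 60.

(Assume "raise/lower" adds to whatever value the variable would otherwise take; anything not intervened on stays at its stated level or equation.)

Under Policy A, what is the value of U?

19

Policy A (V + 60):
  V = 16 + 60 = 76
  N = 62
  U = 151 − 5·76 + 4·62 = 19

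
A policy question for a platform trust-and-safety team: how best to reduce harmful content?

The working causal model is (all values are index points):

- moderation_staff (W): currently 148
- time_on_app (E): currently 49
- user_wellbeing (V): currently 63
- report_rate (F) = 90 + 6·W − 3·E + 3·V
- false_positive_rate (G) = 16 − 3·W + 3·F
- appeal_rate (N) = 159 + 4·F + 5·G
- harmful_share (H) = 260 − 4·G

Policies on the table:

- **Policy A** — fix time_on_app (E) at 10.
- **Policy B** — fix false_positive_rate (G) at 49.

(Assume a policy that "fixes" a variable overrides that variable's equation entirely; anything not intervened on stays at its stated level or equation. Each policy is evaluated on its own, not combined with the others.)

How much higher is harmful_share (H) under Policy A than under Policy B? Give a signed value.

Policy A (E := 10):
  W = 148
  E = 10
  V = 63
  F = 90 + 6·148 − 3·10 + 3·63 = 1137
  G = 16 − 3·148 + 3·1137 = 2983
  H = 260 − 4·2983 = -11672
Policy B (G := 49):
  W = 148
  E = 49
  V = 63
  F = 90 + 6·148 − 3·49 + 3·63 = 1020
  G = 49
  H = 260 − 4·49 = 64
H: -11672 − 64 = -11736

-11736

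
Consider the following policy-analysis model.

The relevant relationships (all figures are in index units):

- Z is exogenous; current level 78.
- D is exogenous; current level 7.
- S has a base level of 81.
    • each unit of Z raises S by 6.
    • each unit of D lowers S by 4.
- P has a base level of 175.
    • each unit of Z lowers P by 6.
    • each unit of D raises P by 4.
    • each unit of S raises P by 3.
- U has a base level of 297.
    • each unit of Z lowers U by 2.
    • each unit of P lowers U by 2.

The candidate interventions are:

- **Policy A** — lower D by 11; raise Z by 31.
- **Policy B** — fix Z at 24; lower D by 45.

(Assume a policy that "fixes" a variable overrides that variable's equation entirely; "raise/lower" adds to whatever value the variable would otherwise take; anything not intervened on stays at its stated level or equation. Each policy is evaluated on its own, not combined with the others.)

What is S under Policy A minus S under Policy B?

Policy A (D − 11, Z + 31):
  Z = 78 + 31 = 109
  D = 7 − 11 = -4
  S = 81 + 6·109 − 4·(-4) = 751
Policy B (Z := 24, D − 45):
  Z = 24
  D = 7 − 45 = -38
  S = 81 + 6·24 − 4·(-38) = 377
S: 751 − 377 = 374

374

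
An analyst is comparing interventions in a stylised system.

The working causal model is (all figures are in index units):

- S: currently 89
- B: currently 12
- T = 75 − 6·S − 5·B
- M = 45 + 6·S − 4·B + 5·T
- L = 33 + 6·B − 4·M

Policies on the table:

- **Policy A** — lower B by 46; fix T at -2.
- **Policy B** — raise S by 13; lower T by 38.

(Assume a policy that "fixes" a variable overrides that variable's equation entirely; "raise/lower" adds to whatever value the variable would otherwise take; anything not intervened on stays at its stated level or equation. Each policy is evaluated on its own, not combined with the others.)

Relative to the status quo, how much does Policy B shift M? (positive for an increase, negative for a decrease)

-502

Baseline:
  S = 89
  B = 12
  T = 75 − 6·89 − 5·12 = -519
  M = 45 + 6·89 − 4·12 + 5·(-519) = -2064
Policy B (S + 13, T − 38):
  S = 89 + 13 = 102
  B = 12
  T = 75 − 6·102 − 5·12 (−38 from intervention) = -635
  M = 45 + 6·102 − 4·12 + 5·(-635) = -2566
Change in M: -2566 − (-2064) = -502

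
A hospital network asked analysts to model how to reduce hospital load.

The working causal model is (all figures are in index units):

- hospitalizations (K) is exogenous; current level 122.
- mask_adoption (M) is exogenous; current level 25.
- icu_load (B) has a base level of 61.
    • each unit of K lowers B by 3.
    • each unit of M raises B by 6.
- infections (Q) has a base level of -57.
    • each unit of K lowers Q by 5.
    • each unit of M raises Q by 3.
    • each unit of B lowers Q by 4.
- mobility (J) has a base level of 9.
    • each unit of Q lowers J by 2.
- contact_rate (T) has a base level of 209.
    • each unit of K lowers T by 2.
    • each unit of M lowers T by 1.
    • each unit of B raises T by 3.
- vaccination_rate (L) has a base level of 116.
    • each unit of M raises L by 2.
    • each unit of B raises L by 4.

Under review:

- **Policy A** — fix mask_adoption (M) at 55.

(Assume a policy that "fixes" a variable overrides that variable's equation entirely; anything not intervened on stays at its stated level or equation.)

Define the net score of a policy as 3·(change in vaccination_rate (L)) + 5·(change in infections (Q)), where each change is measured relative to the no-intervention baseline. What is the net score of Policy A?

-810

Baseline:
  K = 122
  M = 25
  B = 61 − 3·122 + 6·25 = -155
  Q = -57 − 5·122 + 3·25 − 4·(-155) = 28
  L = 116 + 2·25 + 4·(-155) = -454
Policy A (M := 55):
  K = 122
  M = 55
  B = 61 − 3·122 + 6·55 = 25
  Q = -57 − 5·122 + 3·55 − 4·25 = -602
  L = 116 + 2·55 + 4·25 = 326
ΔL = 326 − (-454) = 780; ΔQ = -602 − 28 = -630
Score = 3·780 + 5·(-630) = -810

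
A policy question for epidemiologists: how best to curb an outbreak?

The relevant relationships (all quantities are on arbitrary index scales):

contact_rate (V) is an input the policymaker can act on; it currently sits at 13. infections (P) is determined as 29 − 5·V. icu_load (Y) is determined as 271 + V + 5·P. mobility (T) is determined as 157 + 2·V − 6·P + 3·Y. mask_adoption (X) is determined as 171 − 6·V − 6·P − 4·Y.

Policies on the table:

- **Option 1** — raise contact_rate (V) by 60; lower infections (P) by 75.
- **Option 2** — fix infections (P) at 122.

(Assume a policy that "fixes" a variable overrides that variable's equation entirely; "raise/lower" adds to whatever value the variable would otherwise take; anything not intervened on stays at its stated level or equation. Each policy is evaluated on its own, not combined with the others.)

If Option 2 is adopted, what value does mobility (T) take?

2133

Option 2 (P := 122):
  V = 13
  P = 122
  Y = 271 + 13 + 5·122 = 894
  T = 157 + 2·13 − 6·122 + 3·894 = 2133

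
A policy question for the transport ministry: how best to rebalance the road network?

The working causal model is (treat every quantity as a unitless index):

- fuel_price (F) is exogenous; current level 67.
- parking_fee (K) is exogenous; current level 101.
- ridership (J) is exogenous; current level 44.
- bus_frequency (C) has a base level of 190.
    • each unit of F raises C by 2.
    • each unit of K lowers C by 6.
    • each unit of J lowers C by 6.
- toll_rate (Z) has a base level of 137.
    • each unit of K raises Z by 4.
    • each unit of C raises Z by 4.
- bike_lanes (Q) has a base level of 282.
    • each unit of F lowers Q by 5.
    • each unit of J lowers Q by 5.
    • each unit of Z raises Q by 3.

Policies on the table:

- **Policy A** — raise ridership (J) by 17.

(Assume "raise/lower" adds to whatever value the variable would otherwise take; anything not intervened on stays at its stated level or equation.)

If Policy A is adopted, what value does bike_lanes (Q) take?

-6511

Policy A (J + 17):
  F = 67
  K = 101
  J = 44 + 17 = 61
  C = 190 + 2·67 − 6·101 − 6·61 = -648
  Z = 137 + 4·101 + 4·(-648) = -2051
  Q = 282 − 5·67 − 5·61 + 3·(-2051) = -6511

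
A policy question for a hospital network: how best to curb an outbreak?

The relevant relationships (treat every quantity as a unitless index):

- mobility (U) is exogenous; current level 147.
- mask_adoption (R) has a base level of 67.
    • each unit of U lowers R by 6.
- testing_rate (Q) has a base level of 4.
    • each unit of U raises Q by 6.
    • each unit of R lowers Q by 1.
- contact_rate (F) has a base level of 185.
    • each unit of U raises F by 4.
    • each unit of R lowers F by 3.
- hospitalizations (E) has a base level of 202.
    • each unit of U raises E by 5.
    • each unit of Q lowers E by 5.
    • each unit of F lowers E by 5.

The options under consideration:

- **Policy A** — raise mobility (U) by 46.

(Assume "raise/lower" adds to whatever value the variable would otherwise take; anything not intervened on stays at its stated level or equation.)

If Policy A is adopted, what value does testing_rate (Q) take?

2253

Policy A (U + 46):
  U = 147 + 46 = 193
  R = 67 − 6·193 = -1091
  Q = 4 + 6·193 − (-1091) = 2253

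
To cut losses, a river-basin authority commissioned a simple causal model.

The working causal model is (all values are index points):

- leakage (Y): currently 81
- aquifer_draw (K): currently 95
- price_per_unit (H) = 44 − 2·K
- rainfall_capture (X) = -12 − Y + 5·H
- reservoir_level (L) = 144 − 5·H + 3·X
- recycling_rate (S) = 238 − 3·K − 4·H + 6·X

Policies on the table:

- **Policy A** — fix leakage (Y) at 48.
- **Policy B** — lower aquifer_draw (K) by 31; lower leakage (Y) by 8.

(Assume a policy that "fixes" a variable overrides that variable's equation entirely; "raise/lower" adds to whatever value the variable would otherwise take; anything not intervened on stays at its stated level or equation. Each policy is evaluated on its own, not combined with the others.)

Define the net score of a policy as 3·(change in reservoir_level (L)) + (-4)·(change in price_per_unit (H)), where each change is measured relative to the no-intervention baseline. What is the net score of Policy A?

Baseline:
  Y = 81
  K = 95
  H = 44 − 2·95 = -146
  X = -12 − 81 + 5·(-146) = -823
  L = 144 − 5·(-146) + 3·(-823) = -1595
Policy A (Y := 48):
  Y = 48
  K = 95
  H = 44 − 2·95 = -146
  X = -12 − 48 + 5·(-146) = -790
  L = 144 − 5·(-146) + 3·(-790) = -1496
ΔL = -1496 − (-1595) = 99; ΔH = -146 − (-146) = 0
Score = 3·99 + (-4)·0 = 297

297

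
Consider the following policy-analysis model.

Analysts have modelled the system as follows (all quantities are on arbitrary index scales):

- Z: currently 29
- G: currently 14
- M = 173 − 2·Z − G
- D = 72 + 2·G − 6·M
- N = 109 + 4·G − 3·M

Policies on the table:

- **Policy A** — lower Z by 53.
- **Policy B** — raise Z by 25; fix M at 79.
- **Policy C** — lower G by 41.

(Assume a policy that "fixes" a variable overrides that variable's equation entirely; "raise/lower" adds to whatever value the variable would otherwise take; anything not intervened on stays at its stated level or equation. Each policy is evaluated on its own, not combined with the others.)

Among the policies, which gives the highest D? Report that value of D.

-374

Policy A (Z − 53):
  Z = 29 − 53 = -24
  G = 14
  M = 173 − 2·(-24) − 14 = 207
  D = 72 + 2·14 − 6·207 = -1142
Policy B (Z + 25, M := 79):
  Z = 29 + 25 = 54
  G = 14
  M = 79
  D = 72 + 2·14 − 6·79 = -374
Policy C (G − 41):
  Z = 29
  G = 14 − 41 = -27
  M = 173 − 2·29 − (-27) = 142
  D = 72 + 2·(-27) − 6·142 = -834
Comparing — Policy A: D=-1142, Policy B: D=-374, Policy C: D=-834. Highest is -374 (Policy B).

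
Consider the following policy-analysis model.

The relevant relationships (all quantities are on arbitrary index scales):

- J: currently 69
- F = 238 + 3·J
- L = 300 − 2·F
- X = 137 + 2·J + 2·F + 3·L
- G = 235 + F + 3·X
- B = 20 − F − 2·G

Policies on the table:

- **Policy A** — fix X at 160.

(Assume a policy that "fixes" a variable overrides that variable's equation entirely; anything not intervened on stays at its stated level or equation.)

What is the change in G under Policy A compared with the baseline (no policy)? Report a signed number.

Baseline:
  J = 69
  F = 238 + 3·69 = 445
  L = 300 − 2·445 = -590
  X = 137 + 2·69 + 2·445 + 3·(-590) = -605
  G = 235 + 445 + 3·(-605) = -1135
Policy A (X := 160):
  J = 69
  F = 238 + 3·69 = 445
  L = 300 − 2·445 = -590
  X = 160
  G = 235 + 445 + 3·160 = 1160
Change in G: 1160 − (-1135) = 2295

2295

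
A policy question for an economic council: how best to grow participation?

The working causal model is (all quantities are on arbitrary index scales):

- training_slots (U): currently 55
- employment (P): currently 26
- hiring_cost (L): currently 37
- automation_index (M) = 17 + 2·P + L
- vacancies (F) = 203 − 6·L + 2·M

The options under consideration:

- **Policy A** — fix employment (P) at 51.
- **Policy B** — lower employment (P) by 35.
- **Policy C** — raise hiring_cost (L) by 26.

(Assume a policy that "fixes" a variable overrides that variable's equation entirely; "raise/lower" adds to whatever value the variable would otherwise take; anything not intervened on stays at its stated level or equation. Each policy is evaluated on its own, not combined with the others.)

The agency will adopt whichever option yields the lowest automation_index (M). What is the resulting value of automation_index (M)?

Policy A (P := 51):
  P = 51
  L = 37
  M = 17 + 2·51 + 37 = 156
Policy B (P − 35):
  P = 26 − 35 = -9
  L = 37
  M = 17 + 2·(-9) + 37 = 36
Policy C (L + 26):
  P = 26
  L = 37 + 26 = 63
  M = 17 + 2·26 + 63 = 132
Comparing — Policy A: M=156, Policy B: M=36, Policy C: M=132. Lowest is 36 (Policy B).

36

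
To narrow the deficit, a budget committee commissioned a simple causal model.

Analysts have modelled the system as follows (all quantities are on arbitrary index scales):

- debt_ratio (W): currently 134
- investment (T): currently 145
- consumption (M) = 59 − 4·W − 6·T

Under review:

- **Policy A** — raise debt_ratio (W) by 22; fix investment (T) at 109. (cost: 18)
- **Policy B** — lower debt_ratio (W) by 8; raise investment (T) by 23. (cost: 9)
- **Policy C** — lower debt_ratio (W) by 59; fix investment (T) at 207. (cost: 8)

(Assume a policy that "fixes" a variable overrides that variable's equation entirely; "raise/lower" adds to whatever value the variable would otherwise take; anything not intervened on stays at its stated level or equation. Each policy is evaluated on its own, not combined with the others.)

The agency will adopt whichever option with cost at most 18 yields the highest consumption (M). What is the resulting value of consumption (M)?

-1219

Policy A (W + 22, T := 109):
  W = 134 + 22 = 156
  T = 109
  M = 59 − 4·156 − 6·109 = -1219
Policy B (W − 8, T + 23):
  W = 134 − 8 = 126
  T = 145 + 23 = 168
  M = 59 − 4·126 − 6·168 = -1453
Policy C (W − 59, T := 207):
  W = 134 − 59 = 75
  T = 207
  M = 59 − 4·75 − 6·207 = -1483
Comparing — Policy A: M=-1219, Policy B: M=-1453, Policy C: M=-1483. Highest is -1219 (Policy A).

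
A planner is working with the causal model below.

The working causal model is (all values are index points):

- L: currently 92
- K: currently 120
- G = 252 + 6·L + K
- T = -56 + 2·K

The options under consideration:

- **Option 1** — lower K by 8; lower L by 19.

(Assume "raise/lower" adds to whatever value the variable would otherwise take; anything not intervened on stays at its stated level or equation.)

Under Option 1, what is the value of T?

168

Option 1 (K − 8, L − 19):
  K = 120 − 8 = 112
  T = -56 + 2·112 = 168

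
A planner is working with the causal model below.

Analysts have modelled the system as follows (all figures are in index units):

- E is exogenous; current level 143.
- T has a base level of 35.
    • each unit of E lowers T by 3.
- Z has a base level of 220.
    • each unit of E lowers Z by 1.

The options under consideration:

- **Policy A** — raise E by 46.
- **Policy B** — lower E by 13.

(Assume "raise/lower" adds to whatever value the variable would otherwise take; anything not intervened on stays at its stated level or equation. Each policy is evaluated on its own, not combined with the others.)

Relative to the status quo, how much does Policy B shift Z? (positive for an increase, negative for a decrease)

13

Baseline:
  E = 143
  Z = 220 − 143 = 77
Policy B (E − 13):
  E = 143 − 13 = 130
  Z = 220 − 130 = 90
Change in Z: 90 − 77 = 13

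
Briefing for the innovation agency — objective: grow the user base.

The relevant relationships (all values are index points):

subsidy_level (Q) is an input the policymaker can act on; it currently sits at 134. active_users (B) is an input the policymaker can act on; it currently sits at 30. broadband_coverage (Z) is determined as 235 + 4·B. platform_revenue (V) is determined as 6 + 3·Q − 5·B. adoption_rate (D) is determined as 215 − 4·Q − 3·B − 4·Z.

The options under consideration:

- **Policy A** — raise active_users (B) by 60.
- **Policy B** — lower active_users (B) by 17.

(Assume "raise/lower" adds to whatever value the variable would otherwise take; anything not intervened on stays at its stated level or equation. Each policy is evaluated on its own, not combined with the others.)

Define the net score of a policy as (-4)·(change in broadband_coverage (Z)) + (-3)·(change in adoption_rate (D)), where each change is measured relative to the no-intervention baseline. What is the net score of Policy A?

Baseline:
  Q = 134
  B = 30
  Z = 235 + 4·30 = 355
  D = 215 − 4·134 − 3·30 − 4·355 = -1831
Policy A (B + 60):
  Q = 134
  B = 30 + 60 = 90
  Z = 235 + 4·90 = 595
  D = 215 − 4·134 − 3·90 − 4·595 = -2971
ΔZ = 595 − 355 = 240; ΔD = -2971 − (-1831) = -1140
Score = (-4)·240 + (-3)·(-1140) = 2460

2460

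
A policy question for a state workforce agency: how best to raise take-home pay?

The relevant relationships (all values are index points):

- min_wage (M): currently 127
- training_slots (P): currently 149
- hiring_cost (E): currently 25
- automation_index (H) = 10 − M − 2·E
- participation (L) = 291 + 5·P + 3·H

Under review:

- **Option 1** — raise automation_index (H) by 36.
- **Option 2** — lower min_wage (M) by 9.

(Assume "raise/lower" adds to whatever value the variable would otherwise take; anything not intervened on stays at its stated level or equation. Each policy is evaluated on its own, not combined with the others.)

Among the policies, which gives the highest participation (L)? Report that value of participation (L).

Option 1 (H + 36):
  M = 127
  P = 149
  E = 25
  H = 10 − 127 − 2·25 (+36 from intervention) = -131
  L = 291 + 5·149 + 3·(-131) = 643
Option 2 (M − 9):
  M = 127 − 9 = 118
  P = 149
  E = 25
  H = 10 − 118 − 2·25 = -158
  L = 291 + 5·149 + 3·(-158) = 562
Comparing — Option 1: L=643, Option 2: L=562. Highest is 643 (Option 1).

643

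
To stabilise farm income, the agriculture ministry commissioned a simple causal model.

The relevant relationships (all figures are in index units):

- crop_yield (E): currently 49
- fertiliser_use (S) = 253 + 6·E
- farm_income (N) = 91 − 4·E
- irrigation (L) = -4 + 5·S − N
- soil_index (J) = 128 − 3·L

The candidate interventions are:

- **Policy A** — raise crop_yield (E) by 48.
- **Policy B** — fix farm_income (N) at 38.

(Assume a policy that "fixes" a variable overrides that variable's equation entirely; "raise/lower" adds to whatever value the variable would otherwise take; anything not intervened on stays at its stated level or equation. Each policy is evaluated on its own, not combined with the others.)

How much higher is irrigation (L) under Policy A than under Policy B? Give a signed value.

Policy A (E + 48):
  E = 49 + 48 = 97
  S = 253 + 6·97 = 835
  N = 91 − 4·97 = -297
  L = -4 + 5·835 − (-297) = 4468
Policy B (N := 38):
  E = 49
  S = 253 + 6·49 = 547
  N = 38
  L = -4 + 5·547 − 38 = 2693
L: 4468 − 2693 = 1775

1775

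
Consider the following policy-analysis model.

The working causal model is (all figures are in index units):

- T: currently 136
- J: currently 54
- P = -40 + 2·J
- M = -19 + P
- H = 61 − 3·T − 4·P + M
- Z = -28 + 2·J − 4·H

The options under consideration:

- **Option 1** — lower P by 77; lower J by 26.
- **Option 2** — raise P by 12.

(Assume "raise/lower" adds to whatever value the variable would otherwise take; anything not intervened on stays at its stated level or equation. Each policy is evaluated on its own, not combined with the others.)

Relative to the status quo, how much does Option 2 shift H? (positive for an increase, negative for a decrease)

-36

Baseline:
  T = 136
  J = 54
  P = -40 + 2·54 = 68
  M = -19 + 68 = 49
  H = 61 − 3·136 − 4·68 + 49 = -570
Option 2 (P + 12):
  T = 136
  J = 54
  P = -40 + 2·54 (+12 from intervention) = 80
  M = -19 + 80 = 61
  H = 61 − 3·136 − 4·80 + 61 = -606
Change in H: -606 − (-570) = -36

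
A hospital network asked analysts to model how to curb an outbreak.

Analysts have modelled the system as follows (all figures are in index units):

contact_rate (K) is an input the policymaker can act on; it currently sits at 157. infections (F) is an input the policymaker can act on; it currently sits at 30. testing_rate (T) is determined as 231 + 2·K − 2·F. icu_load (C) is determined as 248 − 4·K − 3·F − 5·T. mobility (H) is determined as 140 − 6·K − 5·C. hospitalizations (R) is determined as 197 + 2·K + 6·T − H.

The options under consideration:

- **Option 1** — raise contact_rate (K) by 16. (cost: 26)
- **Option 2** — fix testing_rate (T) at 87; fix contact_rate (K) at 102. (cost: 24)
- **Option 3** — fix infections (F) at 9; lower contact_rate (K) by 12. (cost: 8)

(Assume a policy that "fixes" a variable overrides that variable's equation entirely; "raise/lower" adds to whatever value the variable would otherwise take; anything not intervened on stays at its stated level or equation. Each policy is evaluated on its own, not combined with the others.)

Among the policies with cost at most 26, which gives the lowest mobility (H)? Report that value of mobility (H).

2953

Option 1 (K + 16):
  K = 157 + 16 = 173
  F = 30
  T = 231 + 2·173 − 2·30 = 517
  C = 248 − 4·173 − 3·30 − 5·517 = -3119
  H = 140 − 6·173 − 5·(-3119) = 14697
Option 2 (T := 87, K := 102):
  K = 102
  F = 30
  T = 87
  C = 248 − 4·102 − 3·30 − 5·87 = -685
  H = 140 − 6·102 − 5·(-685) = 2953
Option 3 (F := 9, K − 12):
  K = 157 − 12 = 145
  F = 9
  T = 231 + 2·145 − 2·9 = 503
  C = 248 − 4·145 − 3·9 − 5·503 = -2874
  H = 140 − 6·145 − 5·(-2874) = 13640
Comparing — Option 1: H=14697, Option 2: H=2953, Option 3: H=13640. Lowest is 2953 (Option 2).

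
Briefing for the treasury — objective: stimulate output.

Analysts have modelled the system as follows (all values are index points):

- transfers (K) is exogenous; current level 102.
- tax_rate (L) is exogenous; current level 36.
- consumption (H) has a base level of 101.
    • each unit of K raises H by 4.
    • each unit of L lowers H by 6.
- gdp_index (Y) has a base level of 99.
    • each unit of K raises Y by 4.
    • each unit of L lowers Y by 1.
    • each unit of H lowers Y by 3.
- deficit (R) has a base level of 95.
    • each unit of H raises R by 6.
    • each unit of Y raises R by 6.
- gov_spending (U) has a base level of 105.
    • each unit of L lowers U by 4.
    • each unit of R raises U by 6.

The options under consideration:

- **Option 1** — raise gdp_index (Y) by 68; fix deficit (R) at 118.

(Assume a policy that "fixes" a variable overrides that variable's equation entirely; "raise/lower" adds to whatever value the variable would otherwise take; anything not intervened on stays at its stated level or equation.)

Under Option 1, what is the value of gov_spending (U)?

669

Option 1 (Y + 68, R := 118):
  K = 102
  L = 36
  H = 101 + 4·102 − 6·36 = 293
  Y = 99 + 4·102 − 36 − 3·293 (+68 from intervention) = -340
  R = 118
  U = 105 − 4·36 + 6·118 = 669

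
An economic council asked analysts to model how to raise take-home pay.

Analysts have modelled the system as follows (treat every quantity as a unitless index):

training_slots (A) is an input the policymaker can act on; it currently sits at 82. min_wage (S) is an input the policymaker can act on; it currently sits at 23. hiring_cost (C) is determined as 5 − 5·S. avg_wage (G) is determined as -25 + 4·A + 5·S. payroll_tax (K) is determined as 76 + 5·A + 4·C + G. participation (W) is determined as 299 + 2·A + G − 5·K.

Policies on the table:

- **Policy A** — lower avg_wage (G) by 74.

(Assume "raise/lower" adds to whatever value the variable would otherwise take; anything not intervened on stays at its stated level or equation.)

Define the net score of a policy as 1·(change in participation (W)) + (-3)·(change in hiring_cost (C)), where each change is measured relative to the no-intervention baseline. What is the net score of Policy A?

296

Baseline:
  A = 82
  S = 23
  C = 5 − 5·23 = -110
  G = -25 + 4·82 + 5·23 = 418
  K = 76 + 5·82 + 4·(-110) + 418 = 464
  W = 299 + 2·82 + 418 − 5·464 = -1439
Policy A (G − 74):
  A = 82
  S = 23
  C = 5 − 5·23 = -110
  G = -25 + 4·82 + 5·23 (−74 from intervention) = 344
  K = 76 + 5·82 + 4·(-110) + 344 = 390
  W = 299 + 2·82 + 344 − 5·390 = -1143
ΔW = -1143 − (-1439) = 296; ΔC = -110 − (-110) = 0
Score = 1·296 + (-3)·0 = 296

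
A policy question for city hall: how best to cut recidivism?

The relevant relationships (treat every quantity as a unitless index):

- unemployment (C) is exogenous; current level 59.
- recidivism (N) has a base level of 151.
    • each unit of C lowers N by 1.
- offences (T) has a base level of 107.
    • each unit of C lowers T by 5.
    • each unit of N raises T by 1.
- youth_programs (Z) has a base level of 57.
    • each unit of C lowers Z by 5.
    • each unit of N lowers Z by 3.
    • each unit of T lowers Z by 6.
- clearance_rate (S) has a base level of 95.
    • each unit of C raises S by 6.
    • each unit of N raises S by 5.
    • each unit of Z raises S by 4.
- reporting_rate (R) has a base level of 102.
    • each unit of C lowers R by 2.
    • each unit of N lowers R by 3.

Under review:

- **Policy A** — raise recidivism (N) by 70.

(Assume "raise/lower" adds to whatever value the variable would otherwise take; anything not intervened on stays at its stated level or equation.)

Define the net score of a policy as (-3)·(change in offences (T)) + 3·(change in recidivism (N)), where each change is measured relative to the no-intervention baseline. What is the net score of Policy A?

Baseline:
  C = 59
  N = 151 − 59 = 92
  T = 107 − 5·59 + 92 = -96
Policy A (N + 70):
  C = 59
  N = 151 − 59 (+70 from intervention) = 162
  T = 107 − 5·59 + 162 = -26
ΔT = -26 − (-96) = 70; ΔN = 162 − 92 = 70
Score = (-3)·70 + 3·70 = 0

0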